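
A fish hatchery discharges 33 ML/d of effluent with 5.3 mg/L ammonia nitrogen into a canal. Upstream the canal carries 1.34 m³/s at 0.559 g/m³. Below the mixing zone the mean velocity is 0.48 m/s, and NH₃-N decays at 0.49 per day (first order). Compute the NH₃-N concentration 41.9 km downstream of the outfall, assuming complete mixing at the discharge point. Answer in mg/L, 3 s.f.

0.982 mg/L

33 ML/d = 0.3819 m³/s.
After complete mixing, C₀ = (0.3819·5.3 + 1.34·0.559) / 1.722 = 1.611 mg/L.
Travel time t = 4.19e+04 m / 0.48 m/s = 8.729e+04 s = 1.01 d.
C = 1.611·exp(−0.49·1.01) = 1.611·0.6095 = 0.9817 mg/L.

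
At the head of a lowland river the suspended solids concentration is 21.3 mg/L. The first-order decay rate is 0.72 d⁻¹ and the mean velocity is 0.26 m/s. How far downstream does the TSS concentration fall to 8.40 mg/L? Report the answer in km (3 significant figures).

29.0 km

From C = C₀·e^(−kt), t = ln(C₀/C)/k = ln(21.3/8.40)/0.72 = 0.9305/0.72 = 1.292 d.
Distance = v·t = 0.26 m/s × 1.117e+05 s = 2.903e+04 m = 29.03 km.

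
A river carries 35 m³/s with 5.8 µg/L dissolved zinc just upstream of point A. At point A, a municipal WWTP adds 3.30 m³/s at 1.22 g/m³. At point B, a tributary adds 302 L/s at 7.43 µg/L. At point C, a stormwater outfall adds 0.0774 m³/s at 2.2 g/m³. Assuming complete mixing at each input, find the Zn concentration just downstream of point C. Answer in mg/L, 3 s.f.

5.8 µg/L = 0.0058 mg/L.
After input A: C = (35·0.0058 + 3.3·1.22) / 38.3 = 0.1104 mg/L.
302 L/s = 0.302 m³/s.
7.43 µg/L = 0.00743 mg/L.
After input B: C = (38.3·0.1104 + 0.302·0.00743) / 38.6 = 0.1096 mg/L.
After input C: C = (38.6·0.1096 + 0.0774·2.2) / 38.68 = 0.1138 mg/L.

0.114 mg/L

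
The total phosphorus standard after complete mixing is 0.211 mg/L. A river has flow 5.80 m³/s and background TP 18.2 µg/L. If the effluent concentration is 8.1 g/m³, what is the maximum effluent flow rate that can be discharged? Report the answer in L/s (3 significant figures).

142 L/s

18.2 µg/L = 0.0182 mg/L.
Mass balance at complete mixing: C_std·(Q_w + Q_r) = Q_w·C_e + Q_r·C_b.
Rearranging, Q_w = Q_r·(C_std − C_b)/(C_e − C_std) = 5.80·(0.211 − 0.0182) / (8.1 − 0.211) = 0.1417 m³/s.
= 141.7 L/s.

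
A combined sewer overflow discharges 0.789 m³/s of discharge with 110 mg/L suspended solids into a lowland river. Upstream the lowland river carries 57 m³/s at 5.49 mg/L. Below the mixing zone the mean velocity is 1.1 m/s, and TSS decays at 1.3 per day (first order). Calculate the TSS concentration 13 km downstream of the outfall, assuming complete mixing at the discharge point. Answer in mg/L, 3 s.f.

After complete mixing, C₀ = (0.789·110 + 57·5.49) / 57.79 = 6.917 mg/L.
Travel time t = 1.3e+04 m / 1.1 m/s = 1.182e+04 s = 0.1368 d.
C = 6.917·exp(−1.3·0.1368) = 6.917·0.8371 = 5.79 mg/L.

5.79 mg/L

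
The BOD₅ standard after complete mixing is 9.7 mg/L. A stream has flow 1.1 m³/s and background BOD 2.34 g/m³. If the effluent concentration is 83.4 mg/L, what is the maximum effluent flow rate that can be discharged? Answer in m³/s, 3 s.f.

Mass balance at complete mixing: C_std·(Q_w + Q_r) = Q_w·C_e + Q_r·C_b.
Rearranging, Q_w = Q_r·(C_std − C_b)/(C_e − C_std) = 1.1·(9.7 − 2.34) / (83.4 − 9.7) = 0.1099 m³/s.

0.110 m³/s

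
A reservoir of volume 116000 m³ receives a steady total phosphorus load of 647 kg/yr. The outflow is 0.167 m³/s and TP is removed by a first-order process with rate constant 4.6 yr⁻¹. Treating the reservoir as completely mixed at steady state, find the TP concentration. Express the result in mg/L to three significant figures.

Outflow Q = 0.167 m³/s × 3.156e+07 s/yr = 5.27e+06 m³/yr.
Steady-state CSTR mass balance: W = Q·C + k·V·C, so C = W/(Q + kV).
Q + kV = 5.27e+06 + 4.6·116000 = 5.804e+06 m³/yr.
C = 647/5.804e+06 = 0.0001115 kg/m³ = 0.1115 mg/L.

0.111 mg/L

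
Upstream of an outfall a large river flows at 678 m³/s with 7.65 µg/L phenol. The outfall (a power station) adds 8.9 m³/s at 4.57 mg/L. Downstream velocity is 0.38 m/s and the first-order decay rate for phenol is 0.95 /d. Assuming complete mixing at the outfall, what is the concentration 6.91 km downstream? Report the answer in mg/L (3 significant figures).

7.65 µg/L = 0.00765 mg/L.
After complete mixing, C₀ = (8.9·4.57 + 678·0.00765) / 686.9 = 0.06676 mg/L.
Travel time t = 6910 m / 0.38 m/s = 1.818e+04 s = 0.2105 d.
C = 0.06676·exp(−0.95·0.2105) = 0.06676·0.8188 = 0.05466 mg/L.

0.0547 mg/L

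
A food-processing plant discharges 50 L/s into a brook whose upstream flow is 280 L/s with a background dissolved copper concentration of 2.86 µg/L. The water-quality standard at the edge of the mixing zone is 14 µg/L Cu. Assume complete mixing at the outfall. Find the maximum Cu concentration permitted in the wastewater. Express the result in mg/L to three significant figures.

50 L/s = 0.05 m³/s.
280 L/s = 0.28 m³/s.
2.86 µg/L = 0.00286 mg/L.
14 µg/L = 0.014 mg/L.
Mass balance: 0.014·0.33 = 0.05·Cₑ + 0.28·0.00286.
Cₑ = (0.00462 − 0.0008008) / 0.05 = 0.07638 mg/L.

0.0764 mg/L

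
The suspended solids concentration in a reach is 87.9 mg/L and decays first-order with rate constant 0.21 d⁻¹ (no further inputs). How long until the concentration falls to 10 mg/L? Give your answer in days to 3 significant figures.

t = ln(C₀/C)/k = ln(87.9/10)/0.21 = 2.174/0.21 = 10.35 d.

10.4 d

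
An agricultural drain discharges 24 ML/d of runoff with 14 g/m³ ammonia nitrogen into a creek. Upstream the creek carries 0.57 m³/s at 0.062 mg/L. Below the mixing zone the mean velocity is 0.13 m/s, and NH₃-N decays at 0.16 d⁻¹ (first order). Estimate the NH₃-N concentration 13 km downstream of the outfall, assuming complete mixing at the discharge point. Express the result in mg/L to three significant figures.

24 ML/d = 0.2778 m³/s.
After complete mixing, C₀ = (0.2778·14 + 0.57·0.062) / 0.8478 = 4.629 mg/L.
Travel time t = 1.3e+04 m / 0.13 m/s = 1e+05 s = 1.157 d.
C = 4.629·exp(−0.16·1.157) = 4.629·0.831 = 3.846 mg/L.

3.85 mg/L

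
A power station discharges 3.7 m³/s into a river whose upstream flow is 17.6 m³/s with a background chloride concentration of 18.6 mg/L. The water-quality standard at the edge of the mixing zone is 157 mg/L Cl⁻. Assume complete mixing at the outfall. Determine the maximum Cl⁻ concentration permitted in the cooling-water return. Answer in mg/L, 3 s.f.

Mass balance: 157·21.3 = 3.7·Cₑ + 17.6·18.6.
Cₑ = (3344 − 327.4) / 3.7 = 815.3 mg/L.

815 mg/L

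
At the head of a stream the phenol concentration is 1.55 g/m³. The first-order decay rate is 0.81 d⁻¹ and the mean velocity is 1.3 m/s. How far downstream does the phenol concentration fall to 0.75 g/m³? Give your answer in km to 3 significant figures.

101 km

From C = C₀·e^(−kt), t = ln(C₀/C)/k = ln(1.55/0.75)/0.81 = 0.7259/0.81 = 0.8962 d.
Distance = v·t = 1.3 m/s × 7.743e+04 s = 1.007e+05 m = 100.7 km.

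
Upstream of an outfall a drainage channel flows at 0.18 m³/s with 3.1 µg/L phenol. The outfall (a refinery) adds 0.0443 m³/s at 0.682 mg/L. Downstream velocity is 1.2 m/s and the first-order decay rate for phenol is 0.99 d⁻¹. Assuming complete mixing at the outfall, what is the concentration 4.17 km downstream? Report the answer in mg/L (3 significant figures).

0.132 mg/L

3.1 µg/L = 0.0031 mg/L.
After complete mixing, C₀ = (0.0443·0.682 + 0.18·0.0031) / 0.2243 = 0.1372 mg/L.
Travel time t = 4170 m / 1.2 m/s = 3475 s = 0.04022 d.
C = 0.1372·exp(−0.99·0.04022) = 0.1372·0.961 = 0.1318 mg/L.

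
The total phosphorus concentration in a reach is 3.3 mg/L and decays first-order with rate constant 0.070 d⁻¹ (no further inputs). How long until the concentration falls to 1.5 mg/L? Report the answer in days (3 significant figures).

11.3 d

t = ln(C₀/C)/k = ln(3.3/1.5)/0.070 = 0.7885/0.070 = 11.26 d.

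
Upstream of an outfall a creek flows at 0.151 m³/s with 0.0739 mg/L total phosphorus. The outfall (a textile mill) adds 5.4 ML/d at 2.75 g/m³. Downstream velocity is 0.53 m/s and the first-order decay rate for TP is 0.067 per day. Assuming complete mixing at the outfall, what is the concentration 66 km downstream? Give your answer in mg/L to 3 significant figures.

5.4 ML/d = 0.0625 m³/s.
After complete mixing, C₀ = (0.0625·2.75 + 0.151·0.0739) / 0.2135 = 0.8573 mg/L.
Travel time t = 6.6e+04 m / 0.53 m/s = 1.245e+05 s = 1.441 d.
C = 0.8573·exp(−0.067·1.441) = 0.8573·0.9079 = 0.7784 mg/L.

0.778 mg/L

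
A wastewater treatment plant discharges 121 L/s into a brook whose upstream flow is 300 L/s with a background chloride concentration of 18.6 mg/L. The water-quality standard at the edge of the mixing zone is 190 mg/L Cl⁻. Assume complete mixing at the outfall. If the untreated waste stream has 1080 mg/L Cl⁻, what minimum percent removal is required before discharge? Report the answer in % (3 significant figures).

43.1 %

121 L/s = 0.121 m³/s.
300 L/s = 0.3 m³/s.
Mass balance: 190·0.421 = 0.121·Cₑ + 0.3·18.6.
Cₑ = (79.99 − 5.58) / 0.121 = 615 mg/L.
Required removal = 1 − 615/1080 = 43.06 %.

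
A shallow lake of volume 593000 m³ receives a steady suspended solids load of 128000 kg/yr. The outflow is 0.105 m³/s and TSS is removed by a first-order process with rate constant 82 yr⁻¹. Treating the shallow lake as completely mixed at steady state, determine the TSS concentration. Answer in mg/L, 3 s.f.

Outflow Q = 0.105 m³/s × 3.156e+07 s/yr = 3.314e+06 m³/yr.
Steady-state CSTR mass balance: W = Q·C + k·V·C, so C = W/(Q + kV).
Q + kV = 3.314e+06 + 82·593000 = 5.194e+07 m³/yr.
C = 128000/5.194e+07 = 0.002464 kg/m³ = 2.464 mg/L.

2.46 mg/L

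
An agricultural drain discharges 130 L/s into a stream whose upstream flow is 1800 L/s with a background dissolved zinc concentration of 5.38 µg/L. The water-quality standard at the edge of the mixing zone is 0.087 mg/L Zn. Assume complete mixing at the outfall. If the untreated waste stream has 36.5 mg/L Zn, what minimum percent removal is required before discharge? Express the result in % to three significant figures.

130 L/s = 0.13 m³/s.
1800 L/s = 1.8 m³/s.
5.38 µg/L = 0.00538 mg/L.
Mass balance: 0.087·1.93 = 0.13·Cₑ + 1.8·0.00538.
Cₑ = (0.1679 − 0.009684) / 0.13 = 1.217 mg/L.
Required removal = 1 − 1.217/36.5 = 96.67 %.

96.7 %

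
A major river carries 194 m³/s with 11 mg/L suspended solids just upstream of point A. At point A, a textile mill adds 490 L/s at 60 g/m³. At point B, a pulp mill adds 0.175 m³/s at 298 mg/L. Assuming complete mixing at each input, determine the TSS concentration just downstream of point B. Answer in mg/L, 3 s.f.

11.4 mg/L

490 L/s = 0.49 m³/s.
After input A: C = (194·11 + 0.49·60) / 194.5 = 11.12 mg/L.
After input B: C = (194.5·11.12 + 0.175·298) / 194.7 = 11.38 mg/L.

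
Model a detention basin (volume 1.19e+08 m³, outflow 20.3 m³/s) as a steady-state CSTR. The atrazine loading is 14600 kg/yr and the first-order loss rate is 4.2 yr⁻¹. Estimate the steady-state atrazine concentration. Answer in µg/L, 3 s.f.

Outflow Q = 20.3 m³/s × 3.156e+07 s/yr = 6.406e+08 m³/yr.
Steady-state CSTR mass balance: W = Q·C + k·V·C, so C = W/(Q + kV).
Q + kV = 6.406e+08 + 4.2·1.19e+08 = 1.14e+09 m³/yr.
C = 14600/1.14e+09 = 1.28e-05 kg/m³ = 0.0128 mg/L = 12.8 µg/L.

12.8 µg/L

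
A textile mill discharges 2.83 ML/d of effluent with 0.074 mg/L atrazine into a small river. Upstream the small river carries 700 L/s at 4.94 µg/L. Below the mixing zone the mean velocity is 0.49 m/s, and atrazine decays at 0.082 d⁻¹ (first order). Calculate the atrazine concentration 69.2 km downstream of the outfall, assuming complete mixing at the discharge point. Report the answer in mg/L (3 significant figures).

2.83 ML/d = 0.03275 m³/s.
700 L/s = 0.7 m³/s.
4.94 µg/L = 0.00494 mg/L.
After complete mixing, C₀ = (0.03275·0.074 + 0.7·0.00494) / 0.7328 = 0.008027 mg/L.
Travel time t = 6.92e+04 m / 0.49 m/s = 1.412e+05 s = 1.635 d.
C = 0.008027·exp(−0.082·1.635) = 0.008027·0.8746 = 0.00702 mg/L.

0.00702 mg/L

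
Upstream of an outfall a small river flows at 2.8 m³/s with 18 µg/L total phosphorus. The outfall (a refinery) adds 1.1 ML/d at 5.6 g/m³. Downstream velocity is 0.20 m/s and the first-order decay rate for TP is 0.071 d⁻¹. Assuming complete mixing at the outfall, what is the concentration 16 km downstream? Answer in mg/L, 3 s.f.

0.0405 mg/L

1.1 ML/d = 0.01273 m³/s.
18 µg/L = 0.018 mg/L.
After complete mixing, C₀ = (0.01273·5.6 + 2.8·0.018) / 2.813 = 0.04327 mg/L.
Travel time t = 1.6e+04 m / 0.20 m/s = 8e+04 s = 0.9259 d.
C = 0.04327·exp(−0.071·0.9259) = 0.04327·0.9364 = 0.04051 mg/L.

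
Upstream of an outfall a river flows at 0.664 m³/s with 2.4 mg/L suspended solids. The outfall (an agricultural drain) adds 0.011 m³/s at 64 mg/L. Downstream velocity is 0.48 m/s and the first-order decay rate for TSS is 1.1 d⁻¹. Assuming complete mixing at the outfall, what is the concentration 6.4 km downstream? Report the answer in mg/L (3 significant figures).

2.87 mg/L

After complete mixing, C₀ = (0.011·64 + 0.664·2.4) / 0.675 = 3.404 mg/L.
Travel time t = 6400 m / 0.48 m/s = 1.333e+04 s = 0.1543 d.
C = 3.404·exp(−1.1·0.1543) = 3.404·0.8439 = 2.872 mg/L.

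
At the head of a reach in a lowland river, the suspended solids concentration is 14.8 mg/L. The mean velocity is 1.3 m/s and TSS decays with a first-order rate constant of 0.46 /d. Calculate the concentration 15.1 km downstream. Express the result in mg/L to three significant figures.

Travel time t = 15.1 km / 1.3 m/s = 1.51e+04/1.3 = 1.162e+04 s = 0.1344 d.
First-order decay: C = 14.8·exp(−0.46·0.1344) = 14.8·0.94 = 13.91 mg/L.

13.9 mg/L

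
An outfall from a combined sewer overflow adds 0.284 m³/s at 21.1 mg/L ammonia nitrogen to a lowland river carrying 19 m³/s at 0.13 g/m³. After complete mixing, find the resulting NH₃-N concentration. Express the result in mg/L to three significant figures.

Conservation of mass across the mixing zone: C = (0.284·21.1 + 19·0.13) / (0.284 + 19) = 8.462/19.28 = 0.4388 mg/L.

0.439 mg/L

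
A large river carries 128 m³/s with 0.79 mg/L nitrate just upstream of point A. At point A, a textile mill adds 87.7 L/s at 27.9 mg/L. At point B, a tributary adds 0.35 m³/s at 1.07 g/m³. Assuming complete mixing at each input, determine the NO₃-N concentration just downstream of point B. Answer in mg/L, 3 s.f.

0.809 mg/L

87.7 L/s = 0.0877 m³/s.
After input A: C = (128·0.79 + 0.0877·27.9) / 128.1 = 0.8086 mg/L.
After input B: C = (128.1·0.8086 + 0.35·1.07) / 128.4 = 0.8093 mg/L.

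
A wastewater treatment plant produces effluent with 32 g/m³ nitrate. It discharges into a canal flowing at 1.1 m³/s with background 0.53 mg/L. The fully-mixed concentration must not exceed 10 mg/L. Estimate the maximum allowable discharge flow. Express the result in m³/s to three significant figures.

0.474 m³/s

Mass balance at complete mixing: C_std·(Q_w + Q_r) = Q_w·C_e + Q_r·C_b.
Rearranging, Q_w = Q_r·(C_std − C_b)/(C_e − C_std) = 1.1·(10 − 0.53) / (32 − 10) = 0.4735 m³/s.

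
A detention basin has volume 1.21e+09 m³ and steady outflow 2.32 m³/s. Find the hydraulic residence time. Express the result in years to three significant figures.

Q = 2.32 m³/s × 3.156e+07 s/yr = 7.321e+07 m³/yr.
Hydraulic residence time τ = V/Q = 1.21e+09/7.321e+07 = 16.53 yr.

16.5 yr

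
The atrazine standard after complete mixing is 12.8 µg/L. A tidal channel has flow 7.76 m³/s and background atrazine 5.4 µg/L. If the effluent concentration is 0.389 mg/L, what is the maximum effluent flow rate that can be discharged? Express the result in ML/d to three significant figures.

5.4 µg/L = 0.0054 mg/L.
12.8 µg/L = 0.0128 mg/L.
Mass balance at complete mixing: C_std·(Q_w + Q_r) = Q_w·C_e + Q_r·C_b.
Rearranging, Q_w = Q_r·(C_std − C_b)/(C_e − C_std) = 7.76·(0.0128 − 0.0054) / (0.389 − 0.0128) = 0.1526 m³/s.
= 13.19 ML/d.

13.2 ML/d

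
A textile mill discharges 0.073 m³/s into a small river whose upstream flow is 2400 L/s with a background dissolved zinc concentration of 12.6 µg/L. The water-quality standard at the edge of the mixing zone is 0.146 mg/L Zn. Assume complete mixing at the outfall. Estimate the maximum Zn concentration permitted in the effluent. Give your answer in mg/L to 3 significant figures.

4.53 mg/L

2400 L/s = 2.4 m³/s.
12.6 µg/L = 0.0126 mg/L.
Mass balance: 0.146·2.473 = 0.073·Cₑ + 2.4·0.0126.
Cₑ = (0.3611 − 0.03024) / 0.073 = 4.532 mg/L.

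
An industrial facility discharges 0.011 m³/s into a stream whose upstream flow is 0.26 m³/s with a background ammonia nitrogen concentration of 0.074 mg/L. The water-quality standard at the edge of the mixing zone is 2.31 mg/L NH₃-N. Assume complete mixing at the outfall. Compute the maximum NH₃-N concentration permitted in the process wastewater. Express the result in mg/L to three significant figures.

Mass balance: 2.31·0.271 = 0.011·Cₑ + 0.26·0.074.
Cₑ = (0.626 − 0.01924) / 0.011 = 55.16 mg/L.

55.2 mg/L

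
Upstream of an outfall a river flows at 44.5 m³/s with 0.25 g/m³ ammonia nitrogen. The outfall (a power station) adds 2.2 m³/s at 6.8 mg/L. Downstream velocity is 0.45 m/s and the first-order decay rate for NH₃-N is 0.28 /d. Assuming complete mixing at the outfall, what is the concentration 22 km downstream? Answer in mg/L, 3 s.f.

After complete mixing, C₀ = (2.2·6.8 + 44.5·0.25) / 46.7 = 0.5586 mg/L.
Travel time t = 2.2e+04 m / 0.45 m/s = 4.889e+04 s = 0.5658 d.
C = 0.5586·exp(−0.28·0.5658) = 0.5586·0.8535 = 0.4767 mg/L.

0.477 mg/L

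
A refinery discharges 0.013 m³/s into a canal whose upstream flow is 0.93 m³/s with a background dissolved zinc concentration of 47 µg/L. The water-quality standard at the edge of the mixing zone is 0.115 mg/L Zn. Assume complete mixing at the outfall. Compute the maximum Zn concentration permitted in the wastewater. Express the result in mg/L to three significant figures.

4.98 mg/L

47 µg/L = 0.047 mg/L.
Mass balance: 0.115·0.943 = 0.013·Cₑ + 0.93·0.047.
Cₑ = (0.1084 − 0.04371) / 0.013 = 4.98 mg/L.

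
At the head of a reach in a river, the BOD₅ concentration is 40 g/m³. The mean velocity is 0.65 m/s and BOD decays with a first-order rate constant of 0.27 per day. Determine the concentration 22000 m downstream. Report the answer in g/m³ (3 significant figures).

36.0 g/m³

Travel time t = 22000 m / 0.65 m/s = 2.2e+04/0.65 = 3.385e+04 s = 0.3917 d.
First-order decay: C = 40·exp(−0.27·0.3917) = 40·0.8996 = 35.99 g/m³.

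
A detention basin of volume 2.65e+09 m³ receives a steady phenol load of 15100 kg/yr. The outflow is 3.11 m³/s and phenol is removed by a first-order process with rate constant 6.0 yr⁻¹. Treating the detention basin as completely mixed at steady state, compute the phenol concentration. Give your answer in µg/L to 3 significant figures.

Outflow Q = 3.11 m³/s × 3.156e+07 s/yr = 9.814e+07 m³/yr.
Steady-state CSTR mass balance: W = Q·C + k·V·C, so C = W/(Q + kV).
Q + kV = 9.814e+07 + 6.0·2.65e+09 = 1.6e+10 m³/yr.
C = 15100/1.6e+10 = 9.439e-07 kg/m³ = 0.0009439 mg/L = 0.9439 µg/L.

0.944 µg/L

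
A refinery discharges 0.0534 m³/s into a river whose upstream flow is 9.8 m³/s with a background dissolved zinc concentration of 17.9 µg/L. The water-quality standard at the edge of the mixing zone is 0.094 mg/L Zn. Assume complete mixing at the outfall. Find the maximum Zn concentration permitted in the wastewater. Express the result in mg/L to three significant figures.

17.9 µg/L = 0.0179 mg/L.
Mass balance: 0.094·9.853 = 0.0534·Cₑ + 9.8·0.0179.
Cₑ = (0.9262 − 0.1754) / 0.0534 = 14.06 mg/L.

14.1 mg/L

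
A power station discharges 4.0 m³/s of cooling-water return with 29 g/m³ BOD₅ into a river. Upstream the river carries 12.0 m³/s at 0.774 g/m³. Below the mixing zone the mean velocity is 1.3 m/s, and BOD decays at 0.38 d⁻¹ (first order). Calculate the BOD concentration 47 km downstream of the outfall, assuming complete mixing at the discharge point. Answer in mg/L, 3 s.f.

6.68 mg/L

After complete mixing, C₀ = (4·29 + 12·0.774) / 16 = 7.83 mg/L.
Travel time t = 4.7e+04 m / 1.3 m/s = 3.615e+04 s = 0.4184 d.
C = 7.83·exp(−0.38·0.4184) = 7.83·0.853 = 6.679 mg/L.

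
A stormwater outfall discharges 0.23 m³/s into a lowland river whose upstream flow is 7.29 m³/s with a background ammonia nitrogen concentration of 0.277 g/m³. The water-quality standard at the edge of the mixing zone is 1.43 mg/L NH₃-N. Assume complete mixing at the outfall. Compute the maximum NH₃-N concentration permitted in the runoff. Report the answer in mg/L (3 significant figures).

Mass balance: 1.43·7.52 = 0.23·Cₑ + 7.29·0.277.
Cₑ = (10.75 − 2.019) / 0.23 = 37.98 mg/L.

38.0 mg/L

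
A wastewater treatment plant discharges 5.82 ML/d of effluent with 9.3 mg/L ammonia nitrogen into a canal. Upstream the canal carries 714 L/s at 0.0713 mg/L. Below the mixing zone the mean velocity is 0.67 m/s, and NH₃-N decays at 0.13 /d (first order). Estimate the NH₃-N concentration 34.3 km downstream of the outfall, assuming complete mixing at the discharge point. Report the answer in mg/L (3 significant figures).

0.803 mg/L

5.82 ML/d = 0.06736 m³/s.
714 L/s = 0.714 m³/s.
After complete mixing, C₀ = (0.06736·9.3 + 0.714·0.0713) / 0.7814 = 0.8669 mg/L.
Travel time t = 3.43e+04 m / 0.67 m/s = 5.119e+04 s = 0.5925 d.
C = 0.8669·exp(−0.13·0.5925) = 0.8669·0.9259 = 0.8026 mg/L.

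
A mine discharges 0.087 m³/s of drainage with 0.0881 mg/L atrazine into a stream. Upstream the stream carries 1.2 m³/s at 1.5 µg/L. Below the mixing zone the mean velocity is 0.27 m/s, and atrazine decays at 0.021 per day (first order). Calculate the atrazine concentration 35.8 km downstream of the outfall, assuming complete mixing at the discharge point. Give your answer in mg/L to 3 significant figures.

1.5 µg/L = 0.0015 mg/L.
After complete mixing, C₀ = (0.087·0.0881 + 1.2·0.0015) / 1.287 = 0.007354 mg/L.
Travel time t = 3.58e+04 m / 0.27 m/s = 1.326e+05 s = 1.535 d.
C = 0.007354·exp(−0.021·1.535) = 0.007354·0.9683 = 0.007121 mg/L.

0.00712 mg/L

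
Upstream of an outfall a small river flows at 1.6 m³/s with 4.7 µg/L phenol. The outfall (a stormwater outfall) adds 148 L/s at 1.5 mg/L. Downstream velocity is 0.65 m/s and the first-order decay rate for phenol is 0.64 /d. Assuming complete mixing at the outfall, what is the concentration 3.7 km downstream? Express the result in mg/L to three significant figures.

148 L/s = 0.148 m³/s.
4.7 µg/L = 0.0047 mg/L.
After complete mixing, C₀ = (0.148·1.5 + 1.6·0.0047) / 1.748 = 0.1313 mg/L.
Travel time t = 3700 m / 0.65 m/s = 5692 s = 0.06588 d.
C = 0.1313·exp(−0.64·0.06588) = 0.1313·0.9587 = 0.1259 mg/L.

0.126 mg/L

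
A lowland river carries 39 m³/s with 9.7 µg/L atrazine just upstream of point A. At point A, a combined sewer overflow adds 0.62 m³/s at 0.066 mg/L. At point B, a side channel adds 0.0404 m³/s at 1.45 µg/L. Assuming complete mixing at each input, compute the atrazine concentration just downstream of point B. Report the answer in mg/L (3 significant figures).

9.7 µg/L = 0.0097 mg/L.
After input A: C = (39·0.0097 + 0.62·0.066) / 39.62 = 0.01058 mg/L.
1.45 µg/L = 0.00145 mg/L.
After input B: C = (39.62·0.01058 + 0.0404·0.00145) / 39.66 = 0.01057 mg/L.

0.0106 mg/L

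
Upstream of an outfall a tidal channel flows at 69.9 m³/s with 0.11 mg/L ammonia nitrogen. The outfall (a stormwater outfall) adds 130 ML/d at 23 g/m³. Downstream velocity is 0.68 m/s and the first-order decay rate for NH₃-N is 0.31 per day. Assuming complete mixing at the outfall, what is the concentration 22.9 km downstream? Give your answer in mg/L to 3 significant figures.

130 ML/d = 1.505 m³/s.
After complete mixing, C₀ = (1.505·23 + 69.9·0.11) / 71.4 = 0.5923 mg/L.
Travel time t = 2.29e+04 m / 0.68 m/s = 3.368e+04 s = 0.3898 d.
C = 0.5923·exp(−0.31·0.3898) = 0.5923·0.8862 = 0.5249 mg/L.

0.525 mg/L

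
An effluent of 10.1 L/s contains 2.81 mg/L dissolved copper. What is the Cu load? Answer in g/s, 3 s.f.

0.0284 g/s

10.1 L/s = 0.0101 m³/s.
Mass flux = Q·C = 0.0101 m³/s × 2.81 g/m³ = 0.02838 g/s.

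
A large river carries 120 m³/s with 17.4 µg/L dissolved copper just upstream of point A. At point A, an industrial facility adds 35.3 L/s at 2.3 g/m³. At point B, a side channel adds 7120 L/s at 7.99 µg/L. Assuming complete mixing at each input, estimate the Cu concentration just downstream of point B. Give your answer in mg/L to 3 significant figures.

17.4 µg/L = 0.0174 mg/L.
35.3 L/s = 0.0353 m³/s.
After input A: C = (120·0.0174 + 0.0353·2.3) / 120 = 0.01807 mg/L.
7120 L/s = 7.12 m³/s.
7.99 µg/L = 0.00799 mg/L.
After input B: C = (120·0.01807 + 7.12·0.00799) / 127.2 = 0.01751 mg/L.

0.0175 mg/L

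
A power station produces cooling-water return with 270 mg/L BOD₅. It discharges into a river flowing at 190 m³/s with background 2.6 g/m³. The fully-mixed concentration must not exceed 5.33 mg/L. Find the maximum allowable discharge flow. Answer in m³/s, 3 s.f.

1.96 m³/s

Mass balance at complete mixing: C_std·(Q_w + Q_r) = Q_w·C_e + Q_r·C_b.
Rearranging, Q_w = Q_r·(C_std − C_b)/(C_e − C_std) = 190·(5.33 − 2.6) / (270 − 5.33) = 1.96 m³/s.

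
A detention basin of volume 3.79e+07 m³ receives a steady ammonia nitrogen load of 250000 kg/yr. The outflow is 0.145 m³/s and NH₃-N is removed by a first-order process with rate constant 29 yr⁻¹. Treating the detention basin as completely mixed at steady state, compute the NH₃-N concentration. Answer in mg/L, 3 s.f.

0.227 mg/L

Outflow Q = 0.145 m³/s × 3.156e+07 s/yr = 4.576e+06 m³/yr.
Steady-state CSTR mass balance: W = Q·C + k·V·C, so C = W/(Q + kV).
Q + kV = 4.576e+06 + 29·3.79e+07 = 1.104e+09 m³/yr.
C = 250000/1.104e+09 = 0.0002265 kg/m³ = 0.2265 mg/L.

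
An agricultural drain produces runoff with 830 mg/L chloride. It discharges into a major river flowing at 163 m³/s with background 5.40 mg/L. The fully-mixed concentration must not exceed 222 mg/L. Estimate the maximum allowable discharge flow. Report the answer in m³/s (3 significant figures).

Mass balance at complete mixing: C_std·(Q_w + Q_r) = Q_w·C_e + Q_r·C_b.
Rearranging, Q_w = Q_r·(C_std − C_b)/(C_e − C_std) = 163·(222 − 5.4) / (830 − 222) = 58.07 m³/s.

58.1 m³/s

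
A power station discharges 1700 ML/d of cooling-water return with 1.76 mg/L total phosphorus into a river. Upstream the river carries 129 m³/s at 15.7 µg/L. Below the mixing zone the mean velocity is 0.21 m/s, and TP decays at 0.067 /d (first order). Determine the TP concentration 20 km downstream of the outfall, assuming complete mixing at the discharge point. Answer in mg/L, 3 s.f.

1700 ML/d = 19.68 m³/s.
15.7 µg/L = 0.0157 mg/L.
After complete mixing, C₀ = (19.68·1.76 + 129·0.0157) / 148.7 = 0.2465 mg/L.
Travel time t = 2e+04 m / 0.21 m/s = 9.524e+04 s = 1.102 d.
C = 0.2465·exp(−0.067·1.102) = 0.2465·0.9288 = 0.229 mg/L.

0.229 mg/L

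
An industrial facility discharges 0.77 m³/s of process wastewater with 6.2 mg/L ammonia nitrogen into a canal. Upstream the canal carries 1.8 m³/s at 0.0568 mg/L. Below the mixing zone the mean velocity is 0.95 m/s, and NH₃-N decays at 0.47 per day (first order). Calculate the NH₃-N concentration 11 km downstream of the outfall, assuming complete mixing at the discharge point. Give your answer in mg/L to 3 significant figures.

1.78 mg/L

After complete mixing, C₀ = (0.77·6.2 + 1.8·0.0568) / 2.57 = 1.897 mg/L.
Travel time t = 1.1e+04 m / 0.95 m/s = 1.158e+04 s = 0.134 d.
C = 1.897·exp(−0.47·0.134) = 1.897·0.939 = 1.782 mg/L.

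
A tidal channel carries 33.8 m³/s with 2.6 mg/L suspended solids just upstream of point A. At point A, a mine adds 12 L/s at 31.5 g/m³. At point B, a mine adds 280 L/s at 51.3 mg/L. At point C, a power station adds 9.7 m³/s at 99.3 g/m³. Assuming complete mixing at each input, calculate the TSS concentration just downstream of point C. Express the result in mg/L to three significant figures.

12 L/s = 0.012 m³/s.
After input A: C = (33.8·2.6 + 0.012·31.5) / 33.81 = 2.61 mg/L.
280 L/s = 0.28 m³/s.
After input B: C = (33.81·2.61 + 0.28·51.3) / 34.09 = 3.01 mg/L.
After input C: C = (34.09·3.01 + 9.7·99.3) / 43.79 = 24.34 mg/L.

24.3 mg/L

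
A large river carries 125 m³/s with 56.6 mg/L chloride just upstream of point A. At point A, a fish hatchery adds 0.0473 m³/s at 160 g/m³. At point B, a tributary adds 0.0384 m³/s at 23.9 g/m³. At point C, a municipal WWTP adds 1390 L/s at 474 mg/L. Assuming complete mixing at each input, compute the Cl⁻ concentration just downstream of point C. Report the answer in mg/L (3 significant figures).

After input A: C = (125·56.6 + 0.0473·160) / 125 = 56.64 mg/L.
After input B: C = (125·56.64 + 0.0384·23.9) / 125.1 = 56.63 mg/L.
1390 L/s = 1.39 m³/s.
After input C: C = (125.1·56.63 + 1.39·474) / 126.5 = 61.22 mg/L.

61.2 mg/L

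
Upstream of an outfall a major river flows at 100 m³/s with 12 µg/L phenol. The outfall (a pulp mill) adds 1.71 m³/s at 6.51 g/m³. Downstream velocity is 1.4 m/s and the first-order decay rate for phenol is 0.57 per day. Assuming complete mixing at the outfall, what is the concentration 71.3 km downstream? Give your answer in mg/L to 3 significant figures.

12 µg/L = 0.012 mg/L.
After complete mixing, C₀ = (1.71·6.51 + 100·0.012) / 101.7 = 0.1212 mg/L.
Travel time t = 7.13e+04 m / 1.4 m/s = 5.093e+04 s = 0.5895 d.
C = 0.1212·exp(−0.57·0.5895) = 0.1212·0.7146 = 0.08665 mg/L.

0.0866 mg/L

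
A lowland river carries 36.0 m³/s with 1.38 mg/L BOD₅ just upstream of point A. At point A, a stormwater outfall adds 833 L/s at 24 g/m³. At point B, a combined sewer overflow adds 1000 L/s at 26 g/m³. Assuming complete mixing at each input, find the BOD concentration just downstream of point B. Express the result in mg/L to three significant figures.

2.53 mg/L

833 L/s = 0.833 m³/s.
After input A: C = (36·1.38 + 0.833·24) / 36.83 = 1.892 mg/L.
1000 L/s = 1 m³/s.
After input B: C = (36.83·1.892 + 1·26) / 37.83 = 2.529 mg/L.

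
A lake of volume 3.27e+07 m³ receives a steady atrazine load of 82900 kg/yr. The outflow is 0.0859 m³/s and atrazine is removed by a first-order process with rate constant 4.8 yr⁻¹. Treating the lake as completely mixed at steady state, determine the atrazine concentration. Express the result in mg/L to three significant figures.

0.519 mg/L

Outflow Q = 0.0859 m³/s × 3.156e+07 s/yr = 2.711e+06 m³/yr.
Steady-state CSTR mass balance: W = Q·C + k·V·C, so C = W/(Q + kV).
Q + kV = 2.711e+06 + 4.8·3.27e+07 = 1.597e+08 m³/yr.
C = 82900/1.597e+08 = 0.0005192 kg/m³ = 0.5192 mg/L.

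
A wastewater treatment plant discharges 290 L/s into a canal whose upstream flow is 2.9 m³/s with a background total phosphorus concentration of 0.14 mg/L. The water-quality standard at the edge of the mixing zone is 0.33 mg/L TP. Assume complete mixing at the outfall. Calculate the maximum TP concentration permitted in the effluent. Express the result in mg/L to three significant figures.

290 L/s = 0.29 m³/s.
Mass balance: 0.33·3.19 = 0.29·Cₑ + 2.9·0.14.
Cₑ = (1.053 − 0.406) / 0.29 = 2.23 mg/L.

2.23 mg/L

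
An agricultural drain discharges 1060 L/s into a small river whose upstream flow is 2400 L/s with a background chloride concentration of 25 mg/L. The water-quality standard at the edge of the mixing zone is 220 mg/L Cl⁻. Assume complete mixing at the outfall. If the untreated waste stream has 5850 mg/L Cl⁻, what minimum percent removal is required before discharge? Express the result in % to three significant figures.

88.7 %

1060 L/s = 1.06 m³/s.
2400 L/s = 2.4 m³/s.
Mass balance: 220·3.46 = 1.06·Cₑ + 2.4·25.
Cₑ = (761.2 − 60) / 1.06 = 661.5 mg/L.
Required removal = 1 − 661.5/5850 = 88.69 %.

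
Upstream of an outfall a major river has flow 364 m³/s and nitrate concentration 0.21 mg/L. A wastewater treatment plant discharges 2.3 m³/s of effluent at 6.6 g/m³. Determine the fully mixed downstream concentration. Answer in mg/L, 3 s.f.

By mass balance at complete mixing, C = (2.3·6.6 + 364·0.21) / (2.3 + 364) = 91.62/366.3 = 0.2501 mg/L.

0.250 mg/L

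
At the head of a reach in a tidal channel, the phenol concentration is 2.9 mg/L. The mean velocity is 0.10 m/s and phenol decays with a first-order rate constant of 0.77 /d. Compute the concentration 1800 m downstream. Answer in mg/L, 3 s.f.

2.47 mg/L

Travel time t = 1800 m / 0.10 m/s = 1800/0.10 = 1.8e+04 s = 0.2083 d.
First-order decay: C = 2.9·exp(−0.77·0.2083) = 2.9·0.8518 = 2.47 mg/L.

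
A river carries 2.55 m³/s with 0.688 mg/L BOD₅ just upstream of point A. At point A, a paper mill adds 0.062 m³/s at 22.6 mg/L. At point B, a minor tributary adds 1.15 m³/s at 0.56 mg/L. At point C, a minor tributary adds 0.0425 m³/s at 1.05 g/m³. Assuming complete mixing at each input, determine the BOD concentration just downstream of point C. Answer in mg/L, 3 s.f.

After input A: C = (2.55·0.688 + 0.062·22.6) / 2.612 = 1.208 mg/L.
After input B: C = (2.612·1.208 + 1.15·0.56) / 3.762 = 1.01 mg/L.
After input C: C = (3.762·1.01 + 0.0425·1.05) / 3.804 = 1.01 mg/L.

1.01 mg/L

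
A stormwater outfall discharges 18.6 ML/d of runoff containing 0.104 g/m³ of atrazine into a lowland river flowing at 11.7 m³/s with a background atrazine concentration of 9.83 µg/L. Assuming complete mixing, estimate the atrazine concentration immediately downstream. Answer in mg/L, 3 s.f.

18.6 ML/d = 0.2153 m³/s.
9.83 µg/L = 0.00983 mg/L.
Conservation of mass across the mixing zone: C = (0.2153·0.104 + 11.7·0.00983) / (0.2153 + 11.7) = 0.1374/11.92 = 0.01153 mg/L.

0.0115 mg/L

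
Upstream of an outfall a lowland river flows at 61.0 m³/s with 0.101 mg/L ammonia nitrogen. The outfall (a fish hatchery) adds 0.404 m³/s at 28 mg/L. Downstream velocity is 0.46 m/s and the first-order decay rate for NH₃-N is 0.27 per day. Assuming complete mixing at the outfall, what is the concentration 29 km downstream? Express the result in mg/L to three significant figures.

After complete mixing, C₀ = (0.404·28 + 61·0.101) / 61.4 = 0.2846 mg/L.
Travel time t = 2.9e+04 m / 0.46 m/s = 6.304e+04 s = 0.7297 d.
C = 0.2846·exp(−0.27·0.7297) = 0.2846·0.8212 = 0.2337 mg/L.

0.234 mg/L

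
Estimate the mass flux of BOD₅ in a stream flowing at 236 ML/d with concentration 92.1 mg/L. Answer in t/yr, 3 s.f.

7940 t/yr

236 ML/d = 2.731 m³/s.
Mass flux = Q·C = 2.731 m³/s × 92.1 g/m³ = 251.6 g/s.
= 251.6 g/s × 31.56 = 7939 t/yr.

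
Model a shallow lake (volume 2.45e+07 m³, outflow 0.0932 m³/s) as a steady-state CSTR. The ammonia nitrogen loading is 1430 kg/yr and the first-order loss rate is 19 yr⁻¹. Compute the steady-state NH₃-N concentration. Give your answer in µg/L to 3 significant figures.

3.05 µg/L

Outflow Q = 0.0932 m³/s × 3.156e+07 s/yr = 2.941e+06 m³/yr.
Steady-state CSTR mass balance: W = Q·C + k·V·C, so C = W/(Q + kV).
Q + kV = 2.941e+06 + 19·2.45e+07 = 4.684e+08 m³/yr.
C = 1430/4.684e+08 = 3.053e-06 kg/m³ = 0.003053 mg/L = 3.053 µg/L.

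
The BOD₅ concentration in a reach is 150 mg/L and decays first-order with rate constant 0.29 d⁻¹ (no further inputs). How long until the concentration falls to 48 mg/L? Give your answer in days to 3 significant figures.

3.93 d

t = ln(C₀/C)/k = ln(150/48)/0.29 = 1.139/0.29 = 3.929 d.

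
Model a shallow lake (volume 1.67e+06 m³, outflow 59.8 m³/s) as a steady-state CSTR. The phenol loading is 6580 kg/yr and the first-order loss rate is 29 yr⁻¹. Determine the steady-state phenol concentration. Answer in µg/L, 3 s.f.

Outflow Q = 59.8 m³/s × 3.156e+07 s/yr = 1.887e+09 m³/yr.
Steady-state CSTR mass balance: W = Q·C + k·V·C, so C = W/(Q + kV).
Q + kV = 1.887e+09 + 29·1.67e+06 = 1.936e+09 m³/yr.
C = 6580/1.936e+09 = 3.4e-06 kg/m³ = 0.0034 mg/L = 3.4 µg/L.

3.40 µg/L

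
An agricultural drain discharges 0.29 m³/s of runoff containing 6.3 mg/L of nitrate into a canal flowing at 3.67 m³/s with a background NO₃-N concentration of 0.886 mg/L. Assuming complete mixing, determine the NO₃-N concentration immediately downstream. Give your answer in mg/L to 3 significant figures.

1.28 mg/L

Conservation of mass across the mixing zone: C = (0.29·6.3 + 3.67·0.886) / (0.29 + 3.67) = 5.079/3.96 = 1.282 mg/L.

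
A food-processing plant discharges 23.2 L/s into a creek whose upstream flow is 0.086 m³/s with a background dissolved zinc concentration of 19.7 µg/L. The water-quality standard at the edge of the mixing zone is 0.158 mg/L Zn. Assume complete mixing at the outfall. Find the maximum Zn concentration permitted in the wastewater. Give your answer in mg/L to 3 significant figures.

23.2 L/s = 0.0232 m³/s.
19.7 µg/L = 0.0197 mg/L.
Mass balance: 0.158·0.1092 = 0.0232·Cₑ + 0.086·0.0197.
Cₑ = (0.01725 − 0.001694) / 0.0232 = 0.6707 mg/L.

0.671 mg/L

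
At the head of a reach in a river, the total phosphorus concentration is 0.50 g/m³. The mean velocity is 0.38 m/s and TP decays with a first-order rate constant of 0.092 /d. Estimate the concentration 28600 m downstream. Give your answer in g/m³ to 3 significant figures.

Travel time t = 28600 m / 0.38 m/s = 2.86e+04/0.38 = 7.526e+04 s = 0.8711 d.
First-order decay: C = 0.50·exp(−0.092·0.8711) = 0.50·0.923 = 0.4615 g/m³.

0.461 g/m³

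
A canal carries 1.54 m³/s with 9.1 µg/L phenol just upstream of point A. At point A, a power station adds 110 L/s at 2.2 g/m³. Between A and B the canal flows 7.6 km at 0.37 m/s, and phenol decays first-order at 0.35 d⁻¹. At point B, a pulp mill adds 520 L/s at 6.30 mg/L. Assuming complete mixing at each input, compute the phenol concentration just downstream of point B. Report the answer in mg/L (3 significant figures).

9.1 µg/L = 0.0091 mg/L.
110 L/s = 0.11 m³/s.
After input A: C = (1.54·0.0091 + 0.11·2.2) / 1.65 = 0.1552 mg/L.
Over the 7.6 km reach to input B (t = 2.054e+04 s = 0.2377 d), decay gives C = 0.1552·exp(−0.35·0.2377) = 0.1428 mg/L.
520 L/s = 0.52 m³/s.
After input B: C = (1.65·0.1428 + 0.52·6.3) / 2.17 = 1.618 mg/L.

1.62 mg/L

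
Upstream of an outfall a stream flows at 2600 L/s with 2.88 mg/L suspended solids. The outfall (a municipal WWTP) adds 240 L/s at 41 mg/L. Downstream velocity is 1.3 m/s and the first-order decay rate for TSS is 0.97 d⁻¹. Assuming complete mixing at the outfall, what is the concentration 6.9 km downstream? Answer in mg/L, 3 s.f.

5.75 mg/L

240 L/s = 0.24 m³/s.
2600 L/s = 2.6 m³/s.
After complete mixing, C₀ = (0.24·41 + 2.6·2.88) / 2.84 = 6.101 mg/L.
Travel time t = 6900 m / 1.3 m/s = 5308 s = 0.06143 d.
C = 6.101·exp(−0.97·0.06143) = 6.101·0.9422 = 5.748 mg/L.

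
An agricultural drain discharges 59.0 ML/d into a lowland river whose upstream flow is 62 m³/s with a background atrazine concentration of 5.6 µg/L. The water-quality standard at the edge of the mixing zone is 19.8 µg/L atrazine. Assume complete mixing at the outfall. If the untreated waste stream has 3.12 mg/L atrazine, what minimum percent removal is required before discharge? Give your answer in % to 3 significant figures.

58.0 %

59.0 ML/d = 0.6829 m³/s.
5.6 µg/L = 0.0056 mg/L.
19.8 µg/L = 0.0198 mg/L.
Mass balance: 0.0198·62.68 = 0.6829·Cₑ + 62·0.0056.
Cₑ = (1.241 − 0.3472) / 0.6829 = 1.309 mg/L.
Required removal = 1 − 1.309/3.12 = 58.04 %.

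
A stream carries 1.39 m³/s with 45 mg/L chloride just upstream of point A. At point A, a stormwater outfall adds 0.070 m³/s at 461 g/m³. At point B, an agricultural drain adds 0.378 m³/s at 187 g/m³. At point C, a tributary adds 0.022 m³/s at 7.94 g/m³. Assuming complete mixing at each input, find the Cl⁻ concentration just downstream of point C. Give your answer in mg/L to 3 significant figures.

89.1 mg/L

After input A: C = (1.39·45 + 0.07·461) / 1.46 = 64.95 mg/L.
After input B: C = (1.46·64.95 + 0.378·187) / 1.838 = 90.05 mg/L.
After input C: C = (1.838·90.05 + 0.022·7.94) / 1.86 = 89.08 mg/L.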